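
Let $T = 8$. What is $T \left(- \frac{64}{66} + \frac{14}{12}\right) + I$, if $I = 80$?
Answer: $\frac{2692}{33} \approx 81.576$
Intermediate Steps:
$T \left(- \frac{64}{66} + \frac{14}{12}\right) + I = 8 \left(- \frac{64}{66} + \frac{14}{12}\right) + 80 = 8 \left(\left(-64\right) \frac{1}{66} + 14 \cdot \frac{1}{12}\right) + 80 = 8 \left(- \frac{32}{33} + \frac{7}{6}\right) + 80 = 8 \cdot \frac{13}{66} + 80 = \frac{52}{33} + 80 = \frac{2692}{33}$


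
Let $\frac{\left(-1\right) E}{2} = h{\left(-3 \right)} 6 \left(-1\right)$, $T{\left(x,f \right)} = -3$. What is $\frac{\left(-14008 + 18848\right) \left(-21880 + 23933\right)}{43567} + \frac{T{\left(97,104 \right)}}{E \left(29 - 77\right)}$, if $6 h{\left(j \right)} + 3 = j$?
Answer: $\frac{1907768273}{8364864} \approx 228.07$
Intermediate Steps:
$h{\left(j \right)} = - \frac{1}{2} + \frac{j}{6}$
$E = -12$ ($E = - 2 \left(- \frac{1}{2} + \frac{1}{6} \left(-3\right)\right) 6 \left(-1\right) = - 2 \left(- \frac{1}{2} - \frac{1}{2}\right) 6 \left(-1\right) = - 2 \left(-1\right) 6 \left(-1\right) = - 2 \left(\left(-6\right) \left(-1\right)\right) = \left(-2\right) 6 = -12$)
$\frac{\left(-14008 + 18848\right) \left(-21880 + 23933\right)}{43567} + \frac{T{\left(97,104 \right)}}{E \left(29 - 77\right)} = \frac{\left(-14008 + 18848\right) \left(-21880 + 23933\right)}{43567} - \frac{3}{\left(-12\right) \left(29 - 77\right)} = 4840 \cdot 2053 \cdot \frac{1}{43567} - \frac{3}{\left(-12\right) \left(-48\right)} = 9936520 \cdot \frac{1}{43567} - \frac{3}{576} = \frac{9936520}{43567} - \frac{1}{192} = \frac{1907768273}{8364864}$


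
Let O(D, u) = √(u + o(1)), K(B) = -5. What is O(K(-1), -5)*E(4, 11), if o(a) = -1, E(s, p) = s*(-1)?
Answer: -4*I*√6 ≈ -9.798*I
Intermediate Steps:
E(s, p) = -s
O(D, u) = √(-1 + u) (O(D, u) = √(u - 1) = √(-1 + u))
O(K(-1), -5)*E(4, 11) = √(-1 - 5)*(-1*4) = √(-6)*(-4) = (I*√6)*(-4) = -4*I*√6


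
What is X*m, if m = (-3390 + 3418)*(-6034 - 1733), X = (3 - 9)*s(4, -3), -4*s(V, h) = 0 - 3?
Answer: 978642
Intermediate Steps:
s(V, h) = 3/4 (s(V, h) = -(0 - 3)/4 = -1/4*(-3) = 3/4)
X = -9/2 (X = (3 - 9)*(3/4) = -6*3/4 = -9/2 ≈ -4.5000)
m = -217476 (m = 28*(-7767) = -217476)
X*m = -9/2*(-217476) = 978642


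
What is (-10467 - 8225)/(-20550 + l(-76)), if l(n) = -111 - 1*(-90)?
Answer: 18692/20571 ≈ 0.90866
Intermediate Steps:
l(n) = -21 (l(n) = -111 + 90 = -21)
(-10467 - 8225)/(-20550 + l(-76)) = (-10467 - 8225)/(-20550 - 21) = -18692/(-20571) = -18692*(-1/20571) = 18692/20571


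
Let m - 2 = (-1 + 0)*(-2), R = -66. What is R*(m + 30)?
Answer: -2244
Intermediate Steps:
m = 4 (m = 2 + (-1 + 0)*(-2) = 2 - 1*(-2) = 2 + 2 = 4)
R*(m + 30) = -66*(4 + 30) = -66*34 = -2244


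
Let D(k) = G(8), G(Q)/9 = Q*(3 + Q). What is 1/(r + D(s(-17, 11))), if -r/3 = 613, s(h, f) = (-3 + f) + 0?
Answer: -1/1047 ≈ -0.00095511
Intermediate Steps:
s(h, f) = -3 + f
r = -1839 (r = -3*613 = -1839)
G(Q) = 9*Q*(3 + Q) (G(Q) = 9*(Q*(3 + Q)) = 9*Q*(3 + Q))
D(k) = 792 (D(k) = 9*8*(3 + 8) = 9*8*11 = 792)
1/(r + D(s(-17, 11))) = 1/(-1839 + 792) = 1/(-1047) = -1/1047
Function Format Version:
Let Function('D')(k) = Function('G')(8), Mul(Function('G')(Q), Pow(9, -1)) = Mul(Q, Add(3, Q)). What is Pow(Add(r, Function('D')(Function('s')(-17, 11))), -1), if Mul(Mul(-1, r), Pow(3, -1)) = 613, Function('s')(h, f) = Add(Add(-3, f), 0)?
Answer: Rational(-1, 1047) ≈ -0.00095511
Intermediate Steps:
Function('s')(h, f) = Add(-3, f)
r = -1839 (r = Mul(-3, 613) = -1839)
Function('G')(Q) = Mul(9, Q, Add(3, Q)) (Function('G')(Q) = Mul(9, Mul(Q, Add(3, Q))) = Mul(9, Q, Add(3, Q)))
Function('D')(k) = 792 (Function('D')(k) = Mul(9, 8, Add(3, 8)) = Mul(9, 8, 11) = 792)
Pow(Add(r, Function('D')(Function('s')(-17, 11))), -1) = Pow(Add(-1839, 792), -1) = Pow(-1047, -1) = Rational(-1, 1047)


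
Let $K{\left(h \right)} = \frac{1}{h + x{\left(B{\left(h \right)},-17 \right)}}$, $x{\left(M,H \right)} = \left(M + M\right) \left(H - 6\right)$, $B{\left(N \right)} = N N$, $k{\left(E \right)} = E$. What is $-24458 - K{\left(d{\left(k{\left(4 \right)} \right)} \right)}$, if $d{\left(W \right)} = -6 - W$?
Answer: $- \frac{112751379}{4610} \approx -24458.0$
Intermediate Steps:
$B{\left(N \right)} = N^{2}$
$x{\left(M,H \right)} = 2 M \left(-6 + H\right)$
$K{\left(h \right)} = \frac{1}{h - 46 h^{2}}$ ($K{\left(h \right)} = \frac{1}{h + 2 h^{2} \left(-6 - 17\right)} = \frac{1}{h + 2 h^{2} \left(-23\right)} = \frac{1}{h - 46 h^{2}}$)
$-24458 - K{\left(d{\left(k{\left(4 \right)} \right)} \right)} = -24458 - - \frac{1}{\left(-6 - 4\right) \left(-1 + 46 \left(-6 - 4\right)\right)} = -24458 - - \frac{1}{\left(-10\right) \left(-1 + 46 \left(-10\right)\right)} = -24458 - \left(-1\right) \left(- \frac{1}{10}\right) \frac{1}{-1 - 460} = -24458 - \left(-1\right) \left(- \frac{1}{10}\right) \frac{1}{-461} = -24458 - \left(-1\right) \left(- \frac{1}{10}\right) \left(- \frac{1}{461}\right) = -24458 - - \frac{1}{4610} = -24458 + \frac{1}{4610} = - \frac{112751379}{4610}$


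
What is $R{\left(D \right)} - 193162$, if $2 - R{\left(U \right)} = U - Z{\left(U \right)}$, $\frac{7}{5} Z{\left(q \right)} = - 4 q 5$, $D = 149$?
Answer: $- \frac{1368063}{7} \approx -1.9544 \cdot 10^{5}$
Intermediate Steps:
$Z{\left(q \right)} = - \frac{100 q}{7}$ ($Z{\left(q \right)} = \frac{5 - 4 q 5}{7} = \frac{5 \left(- 20 q\right)}{7} = - \frac{100 q}{7}$)
$R{\left(U \right)} = 2 - \frac{107 U}{7}$ ($R{\left(U \right)} = 2 - \left(U - - \frac{100 U}{7}\right) = 2 - \left(U + \frac{100 U}{7}\right) = 2 - \frac{107 U}{7}$)
$R{\left(D \right)} - 193162 = \left(2 - \frac{15943}{7}\right) - 193162 = - \frac{15929}{7} - 193162 = - \frac{1368063}{7}$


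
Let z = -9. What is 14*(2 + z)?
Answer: -98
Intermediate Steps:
14*(2 + z) = 14*(2 - 9) = 14*(-7) = -98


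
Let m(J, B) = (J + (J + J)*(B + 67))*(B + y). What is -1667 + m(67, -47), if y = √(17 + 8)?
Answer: -117041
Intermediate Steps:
y = 5 (y = √25 = 5)
m(J, B) = (5 + B)*(J + 2*J*(67 + B)) (m(J, B) = (J + (J + J)*(B + 67))*(B + 5) = (J + (2*J)*(67 + B))*(5 + B) = (J + 2*J*(67 + B))*(5 + B) = (5 + B)*(J + 2*J*(67 + B)))
-1667 + m(67, -47) = -1667 + 67*(675 + 2*(-47)² + 145*(-47)) = -1667 + 67*(675 + 2*2209 - 6815) = -1667 + 67*(675 + 4418 - 6815) = -1667 + 67*(-1722) = -1667 - 115374 = -117041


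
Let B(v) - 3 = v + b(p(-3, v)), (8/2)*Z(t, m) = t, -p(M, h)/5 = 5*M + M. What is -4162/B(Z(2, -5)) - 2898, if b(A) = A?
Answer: -550250/187 ≈ -2942.5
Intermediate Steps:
p(M, h) = -30*M (p(M, h) = -5*(5*M + M) = -30*M)
Z(t, m) = t/4
B(v) = 93 + v (B(v) = 3 + (v - 30*(-3)) = 3 + (v + 90) = 3 + (90 + v) = 93 + v)
-4162/B(Z(2, -5)) - 2898 = -4162/(93 + (¼)*2) - 2898 = -4162/(93 + ½) - 2898 = -4162/187/2 - 2898 = -4162*2/187 - 2898 = -8324/187 - 2898 = -550250/187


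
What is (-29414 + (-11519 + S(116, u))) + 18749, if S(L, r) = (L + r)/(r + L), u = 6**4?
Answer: -22183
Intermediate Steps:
u = 1296
S(L, r) = 1 (S(L, r) = (L + r)/(L + r) = 1)
(-29414 + (-11519 + S(116, u))) + 18749 = (-29414 + (-11519 + 1)) + 18749 = (-29414 - 11518) + 18749 = -40932 + 18749 = -22183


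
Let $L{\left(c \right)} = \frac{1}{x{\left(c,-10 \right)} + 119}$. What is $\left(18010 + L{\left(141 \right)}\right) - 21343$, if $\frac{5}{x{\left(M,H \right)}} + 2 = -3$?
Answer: $- \frac{393293}{118} \approx -3333.0$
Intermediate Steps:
$x{\left(M,H \right)} = -1$ ($x{\left(M,H \right)} = \frac{5}{-2 - 3} = \frac{5}{-5} = 5 \left(- \frac{1}{5}\right) = -1$)
$L{\left(c \right)} = \frac{1}{118}$ ($L{\left(c \right)} = \frac{1}{-1 + 119} = \frac{1}{118}$)
$\left(18010 + L{\left(141 \right)}\right) - 21343 = \left(18010 + \frac{1}{118}\right) - 21343 = \frac{2125181}{118} - 21343 = - \frac{393293}{118}$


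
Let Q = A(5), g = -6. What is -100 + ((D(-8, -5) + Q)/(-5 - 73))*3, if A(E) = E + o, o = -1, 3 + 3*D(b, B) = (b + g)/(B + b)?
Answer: -101531/1014 ≈ -100.13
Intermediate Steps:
D(b, B) = -1 + (-6 + b)/(3*(B + b)) (D(b, B) = -1 + ((b - 6)/(B + b))/3 = -1 + ((-6 + b)/(B + b))/3 = -1 + (-6 + b)/(3*(B + b)))
A(E) = -1 + E (A(E) = E - 1 = -1 + E)
Q = 4 (Q = -1 + 5 = 4)
-100 + ((D(-8, -5) + Q)/(-5 - 73))*3 = -100 + (((-2 - 1*(-5) - 2/3*(-8))/(-5 - 8) + 4)/(-5 - 73))*3 = -100 + (((-2 + 5 + 16/3)/(-13) + 4)/(-78))*3 = -100 + ((-1/13*25/3 + 4)*(-1/78))*3 = -100 + ((-25/39 + 4)*(-1/78))*3 = -100 + ((131/39)*(-1/78))*3 = -100 - 131/3042*3 = -100 - 131/1014 = -101531/1014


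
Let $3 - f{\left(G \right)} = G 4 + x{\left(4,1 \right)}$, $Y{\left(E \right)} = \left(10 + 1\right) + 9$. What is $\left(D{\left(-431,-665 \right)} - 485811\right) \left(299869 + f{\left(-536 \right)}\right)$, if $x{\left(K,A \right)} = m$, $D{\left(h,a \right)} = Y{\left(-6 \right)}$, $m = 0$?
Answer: $-146716654656$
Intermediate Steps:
$Y{\left(E \right)} = 20$ ($Y{\left(E \right)} = 11 + 9 = 20$)
$D{\left(h,a \right)} = 20$
$x{\left(K,A \right)} = 0$
$f{\left(G \right)} = 3 - 4 G$ ($f{\left(G \right)} = 3 - \left(G 4 + 0\right) = 3 - \left(4 G + 0\right) = 3 - 4 G$)
$\left(D{\left(-431,-665 \right)} - 485811\right) \left(299869 + f{\left(-536 \right)}\right) = \left(20 - 485811\right) \left(299869 + \left(3 - -2144\right)\right) = - 485791 \left(299869 + \left(3 + 2144\right)\right) = - 485791 \left(299869 + 2147\right) = \left(-485791\right) 302016 = -146716654656$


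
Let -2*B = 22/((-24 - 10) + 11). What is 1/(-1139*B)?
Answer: -23/12529 ≈ -0.0018357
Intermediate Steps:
B = 11/23 (B = -11/((-24 - 10) + 11) = -11/(-34 + 11) = -11/(-23) = -11*(-1)/23 = -½*(-22/23) = 11/23 ≈ 0.47826)
1/(-1139*B) = 1/(-1139*11/23) = 1/(-12529/23) = -23/12529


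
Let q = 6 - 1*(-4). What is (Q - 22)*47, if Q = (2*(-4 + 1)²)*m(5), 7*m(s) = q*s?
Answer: 35062/7 ≈ 5008.9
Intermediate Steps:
q = 10 (q = 6 + 4 = 10)
m(s) = 10*s/7 (m(s) = (10*s)/7 = 10*s/7)
Q = 900/7 (Q = (2*(-4 + 1)²)*((10/7)*5) = (2*(-3)²)*(50/7) = (2*9)*(50/7) = 18*(50/7) = 900/7 ≈ 128.57)
(Q - 22)*47 = (900/7 - 22)*47 = (746/7)*47 = 35062/7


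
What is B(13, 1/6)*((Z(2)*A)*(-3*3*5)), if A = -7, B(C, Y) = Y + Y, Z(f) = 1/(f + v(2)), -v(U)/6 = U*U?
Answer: -105/22 ≈ -4.7727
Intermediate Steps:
v(U) = -6*U**2 (v(U) = -6*U*U = -6*U**2)
Z(f) = 1/(-24 + f) (Z(f) = 1/(f - 6*2**2) = 1/(f - 6*4) = 1/(f - 24) = 1/(-24 + f))
B(C, Y) = 2*Y
B(13, 1/6)*((Z(2)*A)*(-3*3*5)) = (2/6)*((-7/(-24 + 2))*(-3*3*5)) = (2*(1/6))*((-7/(-22))*(-9*5)) = (-1/22*(-7)*(-45))/3 = ((7/22)*(-45))/3 = (1/3)*(-315/22) = -105/22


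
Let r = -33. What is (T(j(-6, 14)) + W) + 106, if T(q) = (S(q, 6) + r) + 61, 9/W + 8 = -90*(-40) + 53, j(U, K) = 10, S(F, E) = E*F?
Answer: 78571/405 ≈ 194.00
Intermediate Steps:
W = 1/405 (W = 9/(-8 + (-90*(-40) + 53)) = 9/(-8 + (3600 + 53)) = 9/(-8 + 3653) = 9/3645 = 9*(1/3645) = 1/405 ≈ 0.0024691)
T(q) = 28 + 6*q (T(q) = (6*q - 33) + 61 = (-33 + 6*q) + 61 = 28 + 6*q)
(T(j(-6, 14)) + W) + 106 = ((28 + 6*10) + 1/405) + 106 = ((28 + 60) + 1/405) + 106 = (88 + 1/405) + 106 = 35641/405 + 106 = 78571/405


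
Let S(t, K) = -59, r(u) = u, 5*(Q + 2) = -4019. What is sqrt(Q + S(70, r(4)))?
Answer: 2*I*sqrt(5405)/5 ≈ 29.407*I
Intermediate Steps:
Q = -4029/5 (Q = -2 + (1/5)*(-4019) = -2 - 4019/5 = -4029/5 ≈ -805.80)
sqrt(Q + S(70, r(4))) = sqrt(-4029/5 - 59) = sqrt(-4324/5) = 2*I*sqrt(5405)/5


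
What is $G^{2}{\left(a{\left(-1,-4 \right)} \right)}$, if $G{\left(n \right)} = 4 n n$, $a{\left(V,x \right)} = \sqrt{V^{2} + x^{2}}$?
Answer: $4624$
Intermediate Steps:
$G{\left(n \right)} = 4 n^{2}$
$G^{2}{\left(a{\left(-1,-4 \right)} \right)} = \left(4 \left(\sqrt{\left(-1\right)^{2} + \left(-4\right)^{2}}\right)^{2}\right)^{2} = \left(4 \left(\sqrt{1 + 16}\right)^{2}\right)^{2} = \left(4 \left(\sqrt{17}\right)^{2}\right)^{2} = \left(4 \cdot 17\right)^{2} = 68^{2} = 4624$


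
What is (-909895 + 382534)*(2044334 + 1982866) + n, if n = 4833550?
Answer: -2123783385650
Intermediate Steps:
(-909895 + 382534)*(2044334 + 1982866) + n = (-909895 + 382534)*(2044334 + 1982866) + 4833550 = -527361*4027200 + 4833550 = -2123788219200 + 4833550 = -2123783385650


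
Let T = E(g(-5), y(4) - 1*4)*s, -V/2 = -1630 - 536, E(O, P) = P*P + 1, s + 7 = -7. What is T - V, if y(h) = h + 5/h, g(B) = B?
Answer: -34943/8 ≈ -4367.9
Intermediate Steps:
s = -14 (s = -7 - 7 = -14)
E(O, P) = 1 + P² (E(O, P) = P² + 1 = 1 + P²)
V = 4332 (V = -2*(-1630 - 536) = -2*(-2166) = 4332)
T = -287/8 (T = (1 + ((4 + 5/4) - 1*4)²)*(-14) = (1 + ((4 + 5*(¼)) - 4)²)*(-14) = (1 + ((4 + 5/4) - 4)²)*(-14) = (1 + (21/4 - 4)²)*(-14) = (1 + (5/4)²)*(-14) = (1 + 25/16)*(-14) = (41/16)*(-14) = -287/8 ≈ -35.875)
T - V = -287/8 - 1*4332 = -287/8 - 4332 = -34943/8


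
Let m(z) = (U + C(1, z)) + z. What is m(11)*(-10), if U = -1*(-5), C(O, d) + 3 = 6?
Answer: -190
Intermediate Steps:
C(O, d) = 3 (C(O, d) = -3 + 6 = 3)
U = 5
m(z) = 8 + z (m(z) = (5 + 3) + z = 8 + z)
m(11)*(-10) = (8 + 11)*(-10) = 19*(-10) = -190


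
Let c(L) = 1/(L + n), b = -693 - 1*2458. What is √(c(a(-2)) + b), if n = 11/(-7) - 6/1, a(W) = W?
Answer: 2*I*√3536327/67 ≈ 56.135*I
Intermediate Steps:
n = -53/7 (n = 11*(-⅐) - 6*1 = -11/7 - 6 = -53/7 ≈ -7.5714)
b = -3151 (b = -693 - 2458 = -3151)
c(L) = 1/(-53/7 + L) (c(L) = 1/(L - 53/7) = 1/(-53/7 + L))
√(c(a(-2)) + b) = √(7/(-53 + 7*(-2)) - 3151) = √(7/(-53 - 14) - 3151) = √(7/(-67) - 3151) = √(7*(-1/67) - 3151) = √(-7/67 - 3151) = √(-211124/67) = 2*I*√3536327/67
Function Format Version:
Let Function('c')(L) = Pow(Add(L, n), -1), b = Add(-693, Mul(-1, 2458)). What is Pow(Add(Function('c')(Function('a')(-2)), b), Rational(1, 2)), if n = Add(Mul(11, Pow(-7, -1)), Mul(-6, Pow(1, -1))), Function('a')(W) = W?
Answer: Mul(Rational(2, 67), I, Pow(3536327, Rational(1, 2))) ≈ Mul(56.135, I)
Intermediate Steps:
n = Rational(-53, 7) (n = Add(Mul(11, Rational(-1, 7)), Mul(-6, 1)) = Add(Rational(-11, 7), -6) = Rational(-53, 7) ≈ -7.5714)
b = -3151 (b = Add(-693, -2458) = -3151)
Function('c')(L) = Pow(Add(Rational(-53, 7), L), -1) (Function('c')(L) = Pow(Add(L, Rational(-53, 7)), -1) = Pow(Add(Rational(-53, 7), L), -1))
Pow(Add(Function('c')(Function('a')(-2)), b), Rational(1, 2)) = Pow(Add(Mul(7, Pow(Add(-53, Mul(7, -2)), -1)), -3151), Rational(1, 2)) = Pow(Add(Mul(7, Pow(Add(-53, -14), -1)), -3151), Rational(1, 2)) = Pow(Add(Mul(7, Pow(-67, -1)), -3151), Rational(1, 2)) = Pow(Add(Mul(7, Rational(-1, 67)), -3151), Rational(1, 2)) = Pow(Add(Rational(-7, 67), -3151), Rational(1, 2)) = Pow(Rational(-211124, 67), Rational(1, 2)) = Mul(Rational(2, 67), I, Pow(3536327, Rational(1, 2)))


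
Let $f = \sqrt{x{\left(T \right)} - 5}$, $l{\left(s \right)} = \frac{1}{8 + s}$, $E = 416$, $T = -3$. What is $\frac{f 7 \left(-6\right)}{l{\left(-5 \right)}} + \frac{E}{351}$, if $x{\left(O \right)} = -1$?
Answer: $\frac{32}{27} - 126 i \sqrt{6} \approx 1.1852 - 308.64 i$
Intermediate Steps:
$f = i \sqrt{6}$ ($f = \sqrt{-1 - 5} = \sqrt{-6} = i \sqrt{6} \approx 2.4495 i$)
$\frac{f 7 \left(-6\right)}{l{\left(-5 \right)}} + \frac{E}{351} = \frac{i \sqrt{6} \cdot 7 \left(-6\right)}{\frac{1}{8 - 5}} + \frac{416}{351} = \frac{7 i \sqrt{6} \left(-6\right)}{\frac{1}{3}} + 416 \cdot \frac{1}{351} = - 42 i \sqrt{6} \frac{1}{\frac{1}{3}} + \frac{32}{27} = - 42 i \sqrt{6} \cdot 3 + \frac{32}{27} = - 126 i \sqrt{6} + \frac{32}{27} = \frac{32}{27} - 126 i \sqrt{6}$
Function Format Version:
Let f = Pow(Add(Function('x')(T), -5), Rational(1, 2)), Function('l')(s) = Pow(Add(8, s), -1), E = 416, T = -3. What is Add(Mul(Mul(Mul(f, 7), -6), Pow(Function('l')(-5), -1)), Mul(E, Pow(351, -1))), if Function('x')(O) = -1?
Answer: Add(Rational(32, 27), Mul(-126, I, Pow(6, Rational(1, 2)))) ≈ Add(1.1852, Mul(-308.64, I))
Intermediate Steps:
f = Mul(I, Pow(6, Rational(1, 2))) (f = Pow(Add(-1, -5), Rational(1, 2)) = Pow(-6, Rational(1, 2)) = Mul(I, Pow(6, Rational(1, 2))) ≈ Mul(2.4495, I))
Add(Mul(Mul(Mul(f, 7), -6), Pow(Function('l')(-5), -1)), Mul(E, Pow(351, -1))) = Add(Mul(Mul(Mul(Mul(I, Pow(6, Rational(1, 2))), 7), -6), Pow(Pow(Add(8, -5), -1), -1)), Mul(416, Pow(351, -1))) = Add(Mul(Mul(Mul(7, I, Pow(6, Rational(1, 2))), -6), Pow(Pow(3, -1), -1)), Mul(416, Rational(1, 351))) = Add(Mul(Mul(-42, I, Pow(6, Rational(1, 2))), Pow(Rational(1, 3), -1)), Rational(32, 27)) = Add(Mul(Mul(-42, I, Pow(6, Rational(1, 2))), 3), Rational(32, 27)) = Add(Mul(-126, I, Pow(6, Rational(1, 2))), Rational(32, 27)) = Add(Rational(32, 27), Mul(-126, I, Pow(6, Rational(1, 2))))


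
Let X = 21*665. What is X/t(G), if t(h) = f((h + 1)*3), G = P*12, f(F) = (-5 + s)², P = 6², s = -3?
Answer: 13965/64 ≈ 218.20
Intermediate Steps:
P = 36
f(F) = 64 (f(F) = (-5 - 3)² = (-8)² = 64)
G = 432 (G = 36*12 = 432)
t(h) = 64
X = 13965
X/t(G) = 13965/64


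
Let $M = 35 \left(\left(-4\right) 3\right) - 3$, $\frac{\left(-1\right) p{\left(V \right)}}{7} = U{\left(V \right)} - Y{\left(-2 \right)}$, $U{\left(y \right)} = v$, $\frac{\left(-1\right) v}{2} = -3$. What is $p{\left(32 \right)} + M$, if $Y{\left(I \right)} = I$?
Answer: $-479$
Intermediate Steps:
$v = 6$ ($v = \left(-2\right) \left(-3\right) = 6$)
$U{\left(y \right)} = 6$
$p{\left(V \right)} = -56$ ($p{\left(V \right)} = - 7 \left(6 - -2\right) = - 7 \left(6 + 2\right) = \left(-7\right) 8 = -56$)
$M = -423$ ($M = 35 \left(-12\right) - 3 = -420 - 3 = -423$)
$p{\left(32 \right)} + M = -56 - 423 = -479$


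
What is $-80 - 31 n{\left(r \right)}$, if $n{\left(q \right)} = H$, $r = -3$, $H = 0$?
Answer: $-80$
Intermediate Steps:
$n{\left(q \right)} = 0$
$-80 - 31 n{\left(r \right)} = -80 - 0 = -80 + 0 = -80$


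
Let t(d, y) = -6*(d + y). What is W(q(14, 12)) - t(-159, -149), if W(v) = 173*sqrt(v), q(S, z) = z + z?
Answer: -1848 + 346*sqrt(6) ≈ -1000.5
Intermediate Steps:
q(S, z) = 2*z
t(d, y) = -6*d - 6*y
W(q(14, 12)) - t(-159, -149) = 173*sqrt(2*12) - (-6*(-159) - 6*(-149)) = 173*sqrt(24) - (954 + 894) = 173*(2*sqrt(6)) - 1*1848 = 346*sqrt(6) - 1848 = -1848 + 346*sqrt(6)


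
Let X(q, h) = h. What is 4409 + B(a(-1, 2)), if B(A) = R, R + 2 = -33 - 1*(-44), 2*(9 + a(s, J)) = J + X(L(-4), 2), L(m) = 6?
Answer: 4418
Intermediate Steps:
a(s, J) = -8 + J/2 (a(s, J) = -9 + (J + 2)/2 = -9 + (2 + J)/2 = -9 + (1 + J/2) = -8 + J/2)
R = 9 (R = -2 + (-33 - 1*(-44)) = -2 + (-33 + 44) = -2 + 11 = 9)
B(A) = 9
4409 + B(a(-1, 2)) = 4409 + 9 = 4418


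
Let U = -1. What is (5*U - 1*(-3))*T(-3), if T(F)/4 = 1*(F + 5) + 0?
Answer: -16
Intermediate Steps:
T(F) = 20 + 4*F (T(F) = 4*(1*(F + 5) + 0) = 4*(1*(5 + F) + 0) = 4*((5 + F) + 0) = 4*(5 + F) = 20 + 4*F)
(5*U - 1*(-3))*T(-3) = (5*(-1) - 1*(-3))*(20 + 4*(-3)) = (-5 + 3)*(20 - 12) = -2*8 = -16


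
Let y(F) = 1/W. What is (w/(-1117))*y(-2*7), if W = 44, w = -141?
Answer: 141/49148 ≈ 0.0028689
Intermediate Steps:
y(F) = 1/44
(w/(-1117))*y(-2*7) = -141/(-1117)*(1/44) = -141*(-1/1117)*(1/44) = (141/1117)*(1/44) = 141/49148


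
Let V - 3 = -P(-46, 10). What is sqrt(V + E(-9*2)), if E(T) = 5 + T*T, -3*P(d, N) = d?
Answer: 5*sqrt(114)/3 ≈ 17.795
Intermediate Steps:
P(d, N) = -d/3
E(T) = 5 + T**2
V = -37/3 (V = 3 - (-1)*(-46)/3 = 3 - 1*46/3 = 3 - 46/3 = -37/3 ≈ -12.333)
sqrt(V + E(-9*2)) = sqrt(-37/3 + (5 + (-9*2)**2)) = sqrt(-37/3 + (5 + (-18)**2)) = sqrt(-37/3 + (5 + 324)) = sqrt(-37/3 + 329) = sqrt(950/3) = 5*sqrt(114)/3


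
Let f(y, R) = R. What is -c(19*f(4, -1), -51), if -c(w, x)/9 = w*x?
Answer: 8721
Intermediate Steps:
c(w, x) = -9*w*x
-c(19*f(4, -1), -51) = -(-9)*19*(-1)*(-51) = -(-9)*(-19)*(-51) = -1*(-8721) = 8721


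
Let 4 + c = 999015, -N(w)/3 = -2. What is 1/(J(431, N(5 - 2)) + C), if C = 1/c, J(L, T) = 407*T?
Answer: 999011/2439584863 ≈ 0.00040950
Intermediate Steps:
N(w) = 6 (N(w) = -3*(-2) = 6)
c = 999011 (c = -4 + 999015 = 999011)
C = 1/999011 ≈ 1.0010e-6
1/(J(431, N(5 - 2)) + C) = 1/(407*6 + 1/999011) = 1/(2442 + 1/999011) = 1/(2439584863/999011) = 999011/2439584863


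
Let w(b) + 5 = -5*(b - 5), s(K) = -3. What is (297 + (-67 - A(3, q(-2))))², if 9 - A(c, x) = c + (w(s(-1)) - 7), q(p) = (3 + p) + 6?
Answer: 63504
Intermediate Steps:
w(b) = 20 - 5*b (w(b) = -5 - 5*(b - 5) = -5 - 5*(-5 + b) = -5 + (25 - 5*b) = 20 - 5*b)
q(p) = 9 + p
A(c, x) = -19 - c (A(c, x) = 9 - (c + ((20 - 5*(-3)) - 7)) = 9 - (c + ((20 + 15) - 7)) = 9 - (c + (35 - 7)) = 9 - (c + 28) = 9 - (28 + c) = 9 + (-28 - c) = -19 - c)
(297 + (-67 - A(3, q(-2))))² = (297 + (-67 - (-19 - 1*3)))² = (297 + (-67 - (-19 - 3)))² = (297 + (-67 - 1*(-22)))² = (297 + (-67 + 22))² = (297 - 45)² = 252² = 63504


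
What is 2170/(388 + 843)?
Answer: 2170/1231 ≈ 1.7628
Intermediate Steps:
2170/(388 + 843) = 2170/1231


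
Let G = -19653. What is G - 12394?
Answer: -32047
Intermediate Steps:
G - 12394 = -19653 - 12394 = -32047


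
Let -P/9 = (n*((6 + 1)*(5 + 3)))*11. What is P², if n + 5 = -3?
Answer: 1967099904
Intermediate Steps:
n = -8 (n = -5 - 3 = -8)
P = 44352 (P = -9*(-8*(6 + 1)*(5 + 3))*11 = -9*(-56*8)*11 = -9*(-8*56)*11 = -(-4032)*11 = -9*(-4928) = 44352)
P² = 44352² = 1967099904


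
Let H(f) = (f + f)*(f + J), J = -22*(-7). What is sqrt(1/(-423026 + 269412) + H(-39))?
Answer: I*sqrt(211667431287734)/153614 ≈ 94.71*I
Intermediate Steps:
J = 154
H(f) = 2*f*(154 + f) (H(f) = (f + f)*(f + 154) = (2*f)*(154 + f) = 2*f*(154 + f))
sqrt(1/(-423026 + 269412) + H(-39)) = sqrt(1/(-423026 + 269412) + 2*(-39)*(154 - 39)) = sqrt(1/(-153614) + 2*(-39)*115) = sqrt(-1/153614 - 8970) = sqrt(-1377917581/153614) = I*sqrt(211667431287734)/153614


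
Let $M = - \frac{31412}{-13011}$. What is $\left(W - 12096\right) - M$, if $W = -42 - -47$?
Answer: $- \frac{157347413}{13011} \approx -12093.0$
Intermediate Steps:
$W = 5$ ($W = -42 + 47 = 5$)
$M = \frac{31412}{13011}$ ($M = \left(-31412\right) \left(- \frac{1}{13011}\right) = \frac{31412}{13011} \approx 2.4143$)
$\left(W - 12096\right) - M = \left(5 - 12096\right) - \frac{31412}{13011} = -12091 - \frac{31412}{13011} = - \frac{157347413}{13011}$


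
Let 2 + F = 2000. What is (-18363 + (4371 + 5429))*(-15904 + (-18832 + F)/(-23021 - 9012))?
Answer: 4362300450874/32033 ≈ 1.3618e+8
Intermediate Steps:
F = 1998 (F = -2 + 2000 = 1998)
(-18363 + (4371 + 5429))*(-15904 + (-18832 + F)/(-23021 - 9012)) = (-18363 + (4371 + 5429))*(-15904 + (-18832 + 1998)/(-23021 - 9012)) = (-18363 + 9800)*(-15904 - 16834/(-32033)) = -8563*(-15904 - 16834*(-1/32033)) = -8563*(-15904 + 16834/32033) = -8563*(-509435998/32033) = 4362300450874/32033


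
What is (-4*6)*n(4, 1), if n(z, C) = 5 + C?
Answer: -144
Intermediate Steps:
(-4*6)*n(4, 1) = (-4*6)*(5 + 1) = -24*6 = -144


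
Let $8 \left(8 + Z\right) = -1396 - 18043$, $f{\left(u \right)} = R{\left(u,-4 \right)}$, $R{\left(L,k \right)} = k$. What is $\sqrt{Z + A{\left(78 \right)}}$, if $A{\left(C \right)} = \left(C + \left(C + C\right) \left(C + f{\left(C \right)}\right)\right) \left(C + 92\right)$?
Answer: $\frac{\sqrt{31572834}}{4} \approx 1404.7$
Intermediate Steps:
$f{\left(u \right)} = -4$
$Z = - \frac{19503}{8}$ ($Z = -8 + \frac{-1396 - 18043}{8} = -8 + \frac{1}{8} \left(-19439\right) = -8 - \frac{19439}{8} = - \frac{19503}{8} \approx -2437.9$)
$A{\left(C \right)} = \left(92 + C\right) \left(C + 2 C \left(-4 + C\right)\right)$ ($A{\left(C \right)} = \left(C + \left(C + C\right) \left(C - 4\right)\right) \left(C + 92\right) = \left(C + 2 C \left(-4 + C\right)\right) \left(92 + C\right) = \left(92 + C\right) \left(C + 2 C \left(-4 + C\right)\right)$)
$\sqrt{Z + A{\left(78 \right)}} = \sqrt{- \frac{19503}{8} + 78 \left(-644 + 2 \cdot 78^{2} + 177 \cdot 78\right)} = \sqrt{- \frac{19503}{8} + 78 \left(-644 + 2 \cdot 6084 + 13806\right)} = \sqrt{- \frac{19503}{8} + 78 \left(-644 + 12168 + 13806\right)} = \sqrt{- \frac{19503}{8} + 78 \cdot 25330} = \sqrt{- \frac{19503}{8} + 1975740} = \sqrt{\frac{15786417}{8}} = \frac{\sqrt{31572834}}{4}$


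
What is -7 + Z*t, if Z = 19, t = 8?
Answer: 145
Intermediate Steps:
-7 + Z*t = -7 + 19*8 = -7 + 152 = 145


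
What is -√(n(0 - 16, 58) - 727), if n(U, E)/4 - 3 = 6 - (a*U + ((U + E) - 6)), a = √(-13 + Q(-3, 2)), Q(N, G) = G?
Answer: -√(-835 + 64*I*√11) ≈ -3.644 - 29.125*I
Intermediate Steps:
a = I*√11 (a = √(-13 + 2) = √(-11) = I*√11 ≈ 3.3166*I)
n(U, E) = 60 - 4*E - 4*U - 4*I*U*√11 (n(U, E) = 12 + 4*(6 - ((I*√11)*U + ((U + E) - 6))) = 12 + 4*(6 - (I*U*√11 + ((E + U) - 6))) = 12 + 4*(6 - (I*U*√11 + (-6 + E + U))) = 12 + 4*(6 - (-6 + E + U + I*U*√11)) = 12 + 4*(6 + (6 - E - U - I*U*√11)) = 12 + 4*(12 - E - U - I*U*√11) = 12 + (48 - 4*E - 4*U - 4*I*U*√11) = 60 - 4*E - 4*U - 4*I*U*√11)
-√(n(0 - 16, 58) - 727) = -√((60 - 4*58 - 4*(0 - 16) - 4*I*(0 - 16)*√11) - 727) = -√((60 - 232 - 4*(-16) - 4*I*(-16)*√11) - 727) = -√((60 - 232 + 64 + 64*I*√11) - 727) = -√((-108 + 64*I*√11) - 727) = -√(-835 + 64*I*√11)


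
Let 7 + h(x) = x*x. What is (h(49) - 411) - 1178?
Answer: 805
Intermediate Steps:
h(x) = -7 + x² (h(x) = -7 + x*x = -7 + x²)
(h(49) - 411) - 1178 = ((-7 + 49²) - 411) - 1178 = ((-7 + 2401) - 411) - 1178 = (2394 - 411) - 1178 = 1983 - 1178 = 805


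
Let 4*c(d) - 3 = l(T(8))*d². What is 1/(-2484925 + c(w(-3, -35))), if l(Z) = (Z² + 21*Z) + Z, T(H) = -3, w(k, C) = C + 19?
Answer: -4/9954289 ≈ -4.0184e-7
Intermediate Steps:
w(k, C) = 19 + C
l(Z) = Z² + 22*Z
c(d) = ¾ - 57*d²/4 (c(d) = ¾ + ((-3*(22 - 3))*d²)/4 = ¾ + ((-3*19)*d²)/4 = ¾ + (-57*d²)/4 = ¾ - 57*d²/4)
1/(-2484925 + c(w(-3, -35))) = 1/(-2484925 + (¾ - 57*(19 - 35)²/4)) = 1/(-2484925 + (¾ - 57/4*(-16)²)) = 1/(-2484925 + (¾ - 57/4*256)) = 1/(-2484925 + (¾ - 3648)) = 1/(-2484925 - 14589/4) = 1/(-9954289/4) = -4/9954289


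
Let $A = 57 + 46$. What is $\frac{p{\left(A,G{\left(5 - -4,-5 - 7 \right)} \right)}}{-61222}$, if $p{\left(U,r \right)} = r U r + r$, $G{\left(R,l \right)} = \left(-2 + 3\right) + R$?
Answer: $- \frac{5155}{30611} \approx -0.1684$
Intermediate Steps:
$G{\left(R,l \right)} = 1 + R$
$A = 103$
$p{\left(U,r \right)} = r + U r^{2}$ ($p{\left(U,r \right)} = U r r + r = U r^{2} + r = r + U r^{2}$)
$\frac{p{\left(A,G{\left(5 - -4,-5 - 7 \right)} \right)}}{-61222} = \frac{\left(1 + \left(5 - -4\right)\right) \left(1 + 103 \left(1 + \left(5 - -4\right)\right)\right)}{-61222} = \left(1 + \left(5 + 4\right)\right) \left(1 + 103 \left(1 + \left(5 + 4\right)\right)\right) \left(- \frac{1}{61222}\right) = \left(1 + 9\right) \left(1 + 103 \left(1 + 9\right)\right) \left(- \frac{1}{61222}\right) = 10 \left(1 + 103 \cdot 10\right) \left(- \frac{1}{61222}\right) = 10 \left(1 + 1030\right) \left(- \frac{1}{61222}\right) = 10 \cdot 1031 \left(- \frac{1}{61222}\right) = 10310 \left(- \frac{1}{61222}\right) = - \frac{5155}{30611}$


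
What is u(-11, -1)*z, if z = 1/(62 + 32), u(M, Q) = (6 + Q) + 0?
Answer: 5/94 ≈ 0.053191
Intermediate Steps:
u(M, Q) = 6 + Q
z = 1/94 ≈ 0.010638
u(-11, -1)*z = (6 - 1)*(1/94) = 5*(1/94) = 5/94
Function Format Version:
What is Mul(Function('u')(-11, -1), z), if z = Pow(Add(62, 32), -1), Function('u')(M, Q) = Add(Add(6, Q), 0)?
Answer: Rational(5, 94) ≈ 0.053191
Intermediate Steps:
Function('u')(M, Q) = Add(6, Q)
z = Rational(1, 94) (z = Pow(94, -1) = Rational(1, 94) ≈ 0.010638)
Mul(Function('u')(-11, -1), z) = Mul(Add(6, -1), Rational(1, 94)) = Mul(5, Rational(1, 94)) = Rational(5, 94)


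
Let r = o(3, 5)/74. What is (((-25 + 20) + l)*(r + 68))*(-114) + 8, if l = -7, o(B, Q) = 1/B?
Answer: 3442412/37 ≈ 93038.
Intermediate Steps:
r = 1/222 (r = 1/(3*74) = (⅓)*(1/74) = 1/222 ≈ 0.0045045)
(((-25 + 20) + l)*(r + 68))*(-114) + 8 = (((-25 + 20) - 7)*(1/222 + 68))*(-114) + 8 = ((-5 - 7)*(15097/222))*(-114) + 8 = -12*15097/222*(-114) + 8 = -30194/37*(-114) + 8 = 3442116/37 + 8 = 3442412/37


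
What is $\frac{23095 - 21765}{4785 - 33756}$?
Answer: $- \frac{1330}{28971} \approx -0.045908$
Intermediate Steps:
$\frac{23095 - 21765}{4785 - 33756} = \frac{23095 - 21765}{-28971} = \left(23095 - 21765\right) \left(- \frac{1}{28971}\right) = 1330 \left(- \frac{1}{28971}\right) = - \frac{1330}{28971}$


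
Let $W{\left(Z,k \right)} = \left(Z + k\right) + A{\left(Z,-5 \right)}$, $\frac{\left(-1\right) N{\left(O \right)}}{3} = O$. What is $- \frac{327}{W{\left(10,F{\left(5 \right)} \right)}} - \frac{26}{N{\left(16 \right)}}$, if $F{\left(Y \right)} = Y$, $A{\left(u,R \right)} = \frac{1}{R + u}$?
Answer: $- \frac{9563}{456} \approx -20.971$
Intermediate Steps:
$N{\left(O \right)} = - 3 O$
$W{\left(Z,k \right)} = Z + k + \frac{1}{-5 + Z}$ ($W{\left(Z,k \right)} = \left(Z + k\right) + \frac{1}{-5 + Z} = Z + k + \frac{1}{-5 + Z}$)
$- \frac{327}{W{\left(10,F{\left(5 \right)} \right)}} - \frac{26}{N{\left(16 \right)}} = - \frac{327}{\frac{1}{-5 + 10} \left(1 + \left(-5 + 10\right) \left(10 + 5\right)\right)} - \frac{26}{\left(-3\right) 16} = - \frac{327}{\frac{1}{5} \left(1 + 5 \cdot 15\right)} - \frac{26}{-48} = - \frac{327}{\frac{1}{5} \left(1 + 75\right)} - - \frac{13}{24} = - \frac{327}{\frac{1}{5} \cdot 76} + \frac{13}{24} = - \frac{327}{\frac{76}{5}} + \frac{13}{24} = \left(-327\right) \frac{5}{76} + \frac{13}{24} = - \frac{1635}{76} + \frac{13}{24} = - \frac{9563}{456}$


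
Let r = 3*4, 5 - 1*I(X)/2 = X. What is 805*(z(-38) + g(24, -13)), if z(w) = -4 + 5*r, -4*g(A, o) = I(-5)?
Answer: 41055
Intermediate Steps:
I(X) = 10 - 2*X
g(A, o) = -5 (g(A, o) = -(10 - 2*(-5))/4 = -(10 + 10)/4 = -1/4*20 = -5)
r = 12
z(w) = 56 (z(w) = -4 + 5*12 = -4 + 60 = 56)
805*(z(-38) + g(24, -13)) = 805*(56 - 5) = 805*51 = 41055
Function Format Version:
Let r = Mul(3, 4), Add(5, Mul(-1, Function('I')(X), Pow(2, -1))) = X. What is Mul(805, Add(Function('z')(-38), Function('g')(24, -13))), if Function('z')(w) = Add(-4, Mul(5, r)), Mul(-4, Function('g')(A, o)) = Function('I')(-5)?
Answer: 41055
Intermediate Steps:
Function('I')(X) = Add(10, Mul(-2, X))
Function('g')(A, o) = -5 (Function('g')(A, o) = Mul(Rational(-1, 4), Add(10, Mul(-2, -5))) = Mul(Rational(-1, 4), Add(10, 10)) = Mul(Rational(-1, 4), 20) = -5)
r = 12
Function('z')(w) = 56 (Function('z')(w) = Add(-4, Mul(5, 12)) = Add(-4, 60) = 56)
Mul(805, Add(Function('z')(-38), Function('g')(24, -13))) = Mul(805, Add(56, -5)) = Mul(805, 51) = 41055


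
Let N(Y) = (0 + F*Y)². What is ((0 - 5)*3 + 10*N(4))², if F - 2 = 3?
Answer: 15880225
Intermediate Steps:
F = 5 (F = 2 + 3 = 5)
N(Y) = 25*Y² (N(Y) = (0 + 5*Y)² = (5*Y)² = 25*Y²)
((0 - 5)*3 + 10*N(4))² = ((0 - 5)*3 + 10*(25*4²))² = (-5*3 + 10*(25*16))² = (-15 + 10*400)² = (-15 + 4000)² = 3985² = 15880225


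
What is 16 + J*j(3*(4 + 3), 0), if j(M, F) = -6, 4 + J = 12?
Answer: -32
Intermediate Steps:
J = 8 (J = -4 + 12 = 8)
16 + J*j(3*(4 + 3), 0) = 16 + 8*(-6) = 16 - 48 = -32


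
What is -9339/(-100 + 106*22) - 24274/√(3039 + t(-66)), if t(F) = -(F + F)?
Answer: -3113/744 - 24274*√3171/3171 ≈ -435.25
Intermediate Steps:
t(F) = -2*F
-9339/(-100 + 106*22) - 24274/√(3039 + t(-66)) = -9339/(-100 + 106*22) - 24274/√(3039 - 2*(-66)) = -9339/(-100 + 2332) - 24274/√(3039 + 132) = -9339/2232 - 24274*√3171/3171 = -9339*1/2232 - 24274*√3171/3171 = -3113/744 - 24274*√3171/3171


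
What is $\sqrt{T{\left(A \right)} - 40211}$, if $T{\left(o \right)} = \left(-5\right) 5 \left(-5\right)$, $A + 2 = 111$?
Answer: $3 i \sqrt{4454} \approx 200.21 i$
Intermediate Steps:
$A = 109$ ($A = -2 + 111 = 109$)
$T{\left(o \right)} = 125$ ($T{\left(o \right)} = \left(-25\right) \left(-5\right) = 125$)
$\sqrt{T{\left(A \right)} - 40211} = \sqrt{125 - 40211} = \sqrt{-40086} = 3 i \sqrt{4454}$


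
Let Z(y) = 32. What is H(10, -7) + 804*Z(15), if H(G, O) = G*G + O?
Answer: 25821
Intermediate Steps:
H(G, O) = O + G² (H(G, O) = G² + O = O + G²)
H(10, -7) + 804*Z(15) = (-7 + 10²) + 804*32 = (-7 + 100) + 25728 = 93 + 25728 = 25821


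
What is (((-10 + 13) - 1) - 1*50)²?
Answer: 2304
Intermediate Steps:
(((-10 + 13) - 1) - 1*50)² = ((3 - 1) - 50)² = (2 - 50)² = (-48)² = 2304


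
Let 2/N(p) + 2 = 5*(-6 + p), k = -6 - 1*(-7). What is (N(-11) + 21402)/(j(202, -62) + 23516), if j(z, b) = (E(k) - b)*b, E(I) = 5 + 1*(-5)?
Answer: 465493/427866 ≈ 1.0879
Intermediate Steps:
k = 1 (k = -6 + 7 = 1)
E(I) = 0 (E(I) = 5 - 5 = 0)
j(z, b) = -b² (j(z, b) = (0 - b)*b = (-b)*b = -b²)
N(p) = 2/(-32 + 5*p) (N(p) = 2/(-2 + 5*(-6 + p)) = 2/(-2 + (-30 + 5*p)) = 2/(-32 + 5*p))
(N(-11) + 21402)/(j(202, -62) + 23516) = (2/(-32 + 5*(-11)) + 21402)/(-1*(-62)² + 23516) = (2/(-32 - 55) + 21402)/(-1*3844 + 23516) = (2/(-87) + 21402)/(-3844 + 23516) = (2*(-1/87) + 21402)/19672 = (-2/87 + 21402)*(1/19672) = (1861972/87)*(1/19672) = 465493/427866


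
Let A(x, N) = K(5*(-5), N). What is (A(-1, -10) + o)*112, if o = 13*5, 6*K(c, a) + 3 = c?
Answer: 20272/3 ≈ 6757.3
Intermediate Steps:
K(c, a) = -½ + c/6
o = 65
A(x, N) = -14/3 (A(x, N) = -½ + (5*(-5))/6 = -½ + (⅙)*(-25) = -½ - 25/6 = -14/3)
(A(-1, -10) + o)*112 = (-14/3 + 65)*112 = (181/3)*112 = 20272/3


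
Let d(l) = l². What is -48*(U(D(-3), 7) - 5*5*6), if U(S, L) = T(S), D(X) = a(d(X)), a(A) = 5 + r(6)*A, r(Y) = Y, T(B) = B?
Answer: 4368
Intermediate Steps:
a(A) = 5 + 6*A
D(X) = 5 + 6*X²
U(S, L) = S
-48*(U(D(-3), 7) - 5*5*6) = -48*((5 + 6*(-3)²) - 5*5*6) = -48*((5 + 6*9) - 25*6) = -48*((5 + 54) - 150) = -48*(59 - 150) = -48*(-91) = 4368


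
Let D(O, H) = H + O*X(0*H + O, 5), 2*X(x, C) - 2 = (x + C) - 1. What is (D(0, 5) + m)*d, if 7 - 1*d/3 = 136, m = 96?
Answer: -39087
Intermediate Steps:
d = -387 (d = 21 - 3*136 = 21 - 408 = -387)
X(x, C) = 1/2 + C/2 + x/2 (X(x, C) = 1 + ((x + C) - 1)/2 = 1 + ((C + x) - 1)/2 = 1 + (-1 + C + x)/2 = 1 + (-1/2 + C/2 + x/2) = 1/2 + C/2 + x/2)
D(O, H) = H + O*(3 + O/2) (D(O, H) = H + O*(1/2 + (1/2)*5 + (0*H + O)/2) = H + O*(1/2 + 5/2 + (0 + O)/2) = H + O*(1/2 + 5/2 + O/2) = H + O*(3 + O/2))
(D(0, 5) + m)*d = ((5 + (1/2)*0*(6 + 0)) + 96)*(-387) = ((5 + (1/2)*0*6) + 96)*(-387) = ((5 + 0) + 96)*(-387) = (5 + 96)*(-387) = 101*(-387) = -39087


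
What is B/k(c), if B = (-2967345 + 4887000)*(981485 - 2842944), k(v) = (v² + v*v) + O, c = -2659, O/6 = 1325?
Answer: -3573359076645/14148512 ≈ -2.5256e+5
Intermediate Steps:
O = 7950 (O = 6*1325 = 7950)
k(v) = 7950 + 2*v² (k(v) = (v² + v*v) + 7950 = (v² + v²) + 7950 = 2*v² + 7950 = 7950 + 2*v²)
B = -3573359076645 (B = 1919655*(-1861459) = -3573359076645)
B/k(c) = -3573359076645/(7950 + 2*(-2659)²) = -3573359076645/(7950 + 2*7070281) = -3573359076645/(7950 + 14140562) = -3573359076645/14148512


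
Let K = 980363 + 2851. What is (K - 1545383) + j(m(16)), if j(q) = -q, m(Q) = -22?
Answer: -562147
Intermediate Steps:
K = 983214
(K - 1545383) + j(m(16)) = (983214 - 1545383) - 1*(-22) = -562169 + 22 = -562147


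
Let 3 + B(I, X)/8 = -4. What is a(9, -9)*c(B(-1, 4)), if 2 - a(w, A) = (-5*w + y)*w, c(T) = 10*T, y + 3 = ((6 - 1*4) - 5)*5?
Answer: -318640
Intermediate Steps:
B(I, X) = -56 (B(I, X) = -24 + 8*(-4) = -24 - 32 = -56)
y = -18 (y = -3 + ((6 - 1*4) - 5)*5 = -3 + ((6 - 4) - 5)*5 = -3 + (2 - 5)*5 = -3 - 3*5 = -3 - 15 = -18)
a(w, A) = 2 - w*(-18 - 5*w) (a(w, A) = 2 - (-5*w - 18)*w = 2 - (-18 - 5*w)*w = 2 - w*(-18 - 5*w))
a(9, -9)*c(B(-1, 4)) = (2 + 5*9**2 + 18*9)*(10*(-56)) = (2 + 5*81 + 162)*(-560) = (2 + 405 + 162)*(-560) = 569*(-560) = -318640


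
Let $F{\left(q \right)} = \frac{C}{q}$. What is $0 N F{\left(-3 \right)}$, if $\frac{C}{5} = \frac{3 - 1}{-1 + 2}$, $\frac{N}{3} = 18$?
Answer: $0$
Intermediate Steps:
$N = 54$ ($N = 3 \cdot 18 = 54$)
$C = 10$ ($C = 5 \frac{3 - 1}{-1 + 2} = 5 \cdot \frac{2}{1} = 5 \cdot 2 \cdot 1 = 5 \cdot 2 = 10$)
$F{\left(q \right)} = \frac{10}{q}$
$0 N F{\left(-3 \right)} = 0 \cdot 54 \frac{10}{-3} = 0 \cdot 10 \left(- \frac{1}{3}\right) = 0 \left(- \frac{10}{3}\right) = 0$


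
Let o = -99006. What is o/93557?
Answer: -99006/93557 ≈ -1.0582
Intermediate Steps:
o/93557 = -99006/93557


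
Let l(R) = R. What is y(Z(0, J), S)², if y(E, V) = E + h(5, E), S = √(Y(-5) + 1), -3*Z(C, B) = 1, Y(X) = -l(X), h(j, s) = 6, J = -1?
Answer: 289/9 ≈ 32.111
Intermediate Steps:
Y(X) = -X
Z(C, B) = -⅓ (Z(C, B) = -⅓*1 = -⅓)
S = √6 (S = √(-1*(-5) + 1) = √(5 + 1) = √6 ≈ 2.4495)
y(E, V) = 6 + E (y(E, V) = E + 6 = 6 + E)
y(Z(0, J), S)² = (6 - ⅓)² = (17/3)² = 289/9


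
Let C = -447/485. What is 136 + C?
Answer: 65513/485 ≈ 135.08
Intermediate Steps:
C = -447/485 (C = -447*1/485 = -447/485 ≈ -0.92165)
136 + C = 136 - 447/485 = 65513/485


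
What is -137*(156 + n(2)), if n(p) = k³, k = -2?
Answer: -20276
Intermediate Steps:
n(p) = -8 (n(p) = (-2)³ = -8)
-137*(156 + n(2)) = -137*(156 - 8) = -137*148 = -20276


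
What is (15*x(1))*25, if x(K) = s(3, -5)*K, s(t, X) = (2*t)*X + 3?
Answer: -10125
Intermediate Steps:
s(t, X) = 3 + 2*X*t (s(t, X) = 2*X*t + 3 = 3 + 2*X*t)
x(K) = -27*K (x(K) = (3 + 2*(-5)*3)*K = (3 - 30)*K = -27*K)
(15*x(1))*25 = (15*(-27*1))*25 = (15*(-27))*25 = -405*25 = -10125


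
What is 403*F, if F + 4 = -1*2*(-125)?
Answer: 99138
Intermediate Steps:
F = 246 (F = -4 - 1*2*(-125) = -4 - 2*(-125) = -4 + 250 = 246)
403*F = 403*246 = 99138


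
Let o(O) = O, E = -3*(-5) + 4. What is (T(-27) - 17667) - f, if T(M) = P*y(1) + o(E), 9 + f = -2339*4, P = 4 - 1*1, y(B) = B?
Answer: -8280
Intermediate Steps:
P = 3 (P = 4 - 1 = 3)
E = 19 (E = 15 + 4 = 19)
f = -9365 (f = -9 - 2339*4 = -9 - 9356 = -9365)
T(M) = 22 (T(M) = 3*1 + 19 = 3 + 19 = 22)
(T(-27) - 17667) - f = (22 - 17667) - 1*(-9365) = -17645 + 9365 = -8280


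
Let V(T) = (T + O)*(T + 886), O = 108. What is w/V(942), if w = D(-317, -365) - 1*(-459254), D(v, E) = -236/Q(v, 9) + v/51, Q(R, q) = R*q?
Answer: 3181997257/13298974200 ≈ 0.23927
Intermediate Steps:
D(v, E) = -236/(9*v) + v/51 (D(v, E) = -236*1/(9*v) + v/51 = -236*1/(9*v) + v*(1/51) = -236/(9*v) + v/51)
V(T) = (108 + T)*(886 + T) (V(T) = (T + 108)*(T + 886) = (108 + T)*(886 + T))
w = 22273980799/48501 (w = (-236/9/(-317) + (1/51)*(-317)) - 1*(-459254) = (-236/9*(-1/317) - 317/51) + 459254 = (236/2853 - 317/51) + 459254 = -297455/48501 + 459254 = 22273980799/48501 ≈ 4.5925e+5)
w/V(942) = 22273980799/(48501*(95688 + 942**2 + 994*942)) = 22273980799/(48501*(95688 + 887364 + 936348)) = (22273980799/48501)/1919400 = (22273980799/48501)*(1/1919400) = 3181997257/13298974200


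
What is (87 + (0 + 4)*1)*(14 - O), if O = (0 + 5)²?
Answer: -1001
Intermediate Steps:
O = 25 (O = 5² = 25)
(87 + (0 + 4)*1)*(14 - O) = (87 + (0 + 4)*1)*(14 - 1*25) = (87 + 4*1)*(14 - 25) = (87 + 4)*(-11) = 91*(-11) = -1001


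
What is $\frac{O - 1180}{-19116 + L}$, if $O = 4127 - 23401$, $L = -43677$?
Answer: $\frac{6818}{20931} \approx 0.32574$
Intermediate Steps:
$O = -19274$ ($O = 4127 - 23401 = -19274$)
$\frac{O - 1180}{-19116 + L} = \frac{-19274 - 1180}{-19116 - 43677} = - \frac{20454}{-62793} = \left(-20454\right) \left(- \frac{1}{62793}\right) = \frac{6818}{20931}$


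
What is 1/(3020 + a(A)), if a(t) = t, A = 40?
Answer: 1/3060 ≈ 0.00032680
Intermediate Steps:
1/(3020 + a(A)) = 1/(3020 + 40) = 1/3060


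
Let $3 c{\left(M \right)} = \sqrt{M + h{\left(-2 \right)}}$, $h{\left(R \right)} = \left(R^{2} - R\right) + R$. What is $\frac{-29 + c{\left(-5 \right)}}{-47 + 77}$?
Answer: $- \frac{29}{30} + \frac{i}{90} \approx -0.96667 + 0.011111 i$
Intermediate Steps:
$h{\left(R \right)} = R^{2}$
$c{\left(M \right)} = \frac{\sqrt{4 + M}}{3}$ ($c{\left(M \right)} = \frac{\sqrt{M + \left(-2\right)^{2}}}{3} = \frac{\sqrt{M + 4}}{3} = \frac{\sqrt{4 + M}}{3}$)
$\frac{-29 + c{\left(-5 \right)}}{-47 + 77} = \frac{-29 + \frac{\sqrt{4 - 5}}{3}}{-47 + 77} = \frac{-29 + \frac{\sqrt{-1}}{3}}{30} = \left(-29 + \frac{i}{3}\right) \frac{1}{30} = - \frac{29}{30} + \frac{i}{90}$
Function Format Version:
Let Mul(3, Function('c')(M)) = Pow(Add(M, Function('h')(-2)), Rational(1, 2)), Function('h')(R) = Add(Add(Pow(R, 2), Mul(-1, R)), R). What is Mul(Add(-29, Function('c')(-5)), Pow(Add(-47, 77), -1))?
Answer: Add(Rational(-29, 30), Mul(Rational(1, 90), I)) ≈ Add(-0.96667, Mul(0.011111, I))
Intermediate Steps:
Function('h')(R) = Pow(R, 2)
Function('c')(M) = Mul(Rational(1, 3), Pow(Add(4, M), Rational(1, 2))) (Function('c')(M) = Mul(Rational(1, 3), Pow(Add(M, Pow(-2, 2)), Rational(1, 2))) = Mul(Rational(1, 3), Pow(Add(M, 4), Rational(1, 2))) = Mul(Rational(1, 3), Pow(Add(4, M), Rational(1, 2))))
Mul(Add(-29, Function('c')(-5)), Pow(Add(-47, 77), -1)) = Mul(Add(-29, Mul(Rational(1, 3), Pow(Add(4, -5), Rational(1, 2)))), Pow(Add(-47, 77), -1)) = Mul(Add(-29, Mul(Rational(1, 3), Pow(-1, Rational(1, 2)))), Pow(30, -1)) = Mul(Add(-29, Mul(Rational(1, 3), I)), Rational(1, 30)) = Add(Rational(-29, 30), Mul(Rational(1, 90), I))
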